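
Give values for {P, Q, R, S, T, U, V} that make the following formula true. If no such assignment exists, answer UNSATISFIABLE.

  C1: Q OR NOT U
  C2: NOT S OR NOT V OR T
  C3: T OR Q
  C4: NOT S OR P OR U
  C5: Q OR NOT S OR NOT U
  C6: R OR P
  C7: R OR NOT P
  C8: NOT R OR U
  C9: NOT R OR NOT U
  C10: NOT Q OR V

Try Q = true.
(V) alone gives V = true.
Try S = false.
Try R = true.
(U) alone gives U = true.
But (NOT U) is also a unit clause — contradiction.
So R must be the other value — set R = false.
(P) alone gives P = true.
But (NOT P) is also a unit clause — contradiction.
Both values of R lead to a conflict.
So S must be the other value — set S = true.
(T) alone gives T = true.
Try P = true.
(R) alone gives R = true.
(U) alone gives U = true.
But (NOT U) is also a unit clause — contradiction.
So P must be the other value — set P = false.
(U) alone gives U = true.
(R) alone gives R = true.
But (NOT R) is also a unit clause — contradiction.
Both values of P lead to a conflict.
Both values of S lead to a conflict.
So Q must be the other value — set Q = false.
(NOT U) alone gives U = false.
(T) alone gives T = true.
(NOT R) alone gives R = false.
(P) alone gives P = true.
But (NOT P) is also a unit clause — contradiction.
Both values of Q lead to a conflict.

UNSATISFIABLE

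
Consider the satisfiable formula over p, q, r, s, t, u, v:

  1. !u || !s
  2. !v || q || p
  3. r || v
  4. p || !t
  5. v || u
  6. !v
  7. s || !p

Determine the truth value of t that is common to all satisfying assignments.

False

Suppose t = true.
From the singleton clause (p), p = true.
From the singleton clause (!v), v = false.
From the singleton clause (r), r = true.
From the singleton clause (u), u = true.
From the singleton clause (!s), s = false.
But (s) is also a unit clause — contradiction.
So every satisfying assignment has t = False.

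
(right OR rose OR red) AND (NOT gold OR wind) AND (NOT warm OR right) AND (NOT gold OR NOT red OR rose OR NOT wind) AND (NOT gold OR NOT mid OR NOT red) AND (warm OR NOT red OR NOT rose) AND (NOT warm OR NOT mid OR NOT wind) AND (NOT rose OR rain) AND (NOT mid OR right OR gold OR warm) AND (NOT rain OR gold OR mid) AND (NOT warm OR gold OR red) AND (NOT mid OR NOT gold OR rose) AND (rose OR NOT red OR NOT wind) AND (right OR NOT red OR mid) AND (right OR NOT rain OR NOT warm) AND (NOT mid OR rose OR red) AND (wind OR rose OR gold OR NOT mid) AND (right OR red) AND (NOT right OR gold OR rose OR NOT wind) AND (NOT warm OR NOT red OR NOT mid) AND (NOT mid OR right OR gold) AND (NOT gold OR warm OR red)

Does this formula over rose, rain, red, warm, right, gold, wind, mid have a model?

Satisfiable

Case gold = true:
(wind) alone gives wind = true.
Case warm = true:
(right) alone gives right = true.
(NOT mid) alone gives mid = false.
Case red = true:
(rose) alone gives rose = true.
(rain) alone gives rain = true.
Every clause now holds.
A satisfying assignment: rose=true,  rain=true,  red=true,  warm=true,  right=true,  gold=true,  wind=true,  mid=false.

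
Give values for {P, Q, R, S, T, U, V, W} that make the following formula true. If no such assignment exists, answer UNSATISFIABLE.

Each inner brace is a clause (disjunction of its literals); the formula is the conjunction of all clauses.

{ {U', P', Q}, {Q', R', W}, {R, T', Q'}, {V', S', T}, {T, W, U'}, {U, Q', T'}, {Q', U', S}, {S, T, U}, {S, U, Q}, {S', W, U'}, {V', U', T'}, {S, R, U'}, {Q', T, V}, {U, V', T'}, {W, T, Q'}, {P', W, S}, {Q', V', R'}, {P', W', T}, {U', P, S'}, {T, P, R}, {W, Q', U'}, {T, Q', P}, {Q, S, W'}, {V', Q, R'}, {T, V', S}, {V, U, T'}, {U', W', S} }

P ↦ 1,  Q ↦ 1,  R ↦ 1,  S ↦ 1,  T ↦ 1,  U ↦ 1,  V ↦ 0,  W ↦ 1

Case U = 1:
Case P = 1:
From the singleton clause (Q), Q = 1.
From the singleton clause (S), S = 1.
From the singleton clause (W), W = 1.
From the singleton clause (T), T = 1.
From the singleton clause (R), R = 1.
From the singleton clause (V'), V = 0.
Every clause now holds.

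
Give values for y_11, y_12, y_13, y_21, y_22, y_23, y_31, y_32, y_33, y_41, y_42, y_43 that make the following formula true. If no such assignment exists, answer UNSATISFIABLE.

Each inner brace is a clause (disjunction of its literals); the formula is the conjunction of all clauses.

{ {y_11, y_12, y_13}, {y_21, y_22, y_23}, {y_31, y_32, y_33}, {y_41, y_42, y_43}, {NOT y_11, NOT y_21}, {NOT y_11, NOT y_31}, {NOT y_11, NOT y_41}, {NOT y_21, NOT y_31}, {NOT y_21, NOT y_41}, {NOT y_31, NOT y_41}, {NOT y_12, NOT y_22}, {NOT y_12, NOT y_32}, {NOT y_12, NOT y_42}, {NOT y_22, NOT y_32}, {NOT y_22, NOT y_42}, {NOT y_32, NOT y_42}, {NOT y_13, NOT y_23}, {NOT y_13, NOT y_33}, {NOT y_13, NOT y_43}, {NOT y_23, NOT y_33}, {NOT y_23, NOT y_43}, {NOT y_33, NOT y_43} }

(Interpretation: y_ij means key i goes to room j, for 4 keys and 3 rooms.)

Case y_11 = false:
Case y_12 = true:
Unit clause (NOT y_22) forces y_22 = false.
Unit clause (NOT y_32) forces y_32 = false.
Unit clause (NOT y_42) forces y_42 = false.
Case y_21 = true:
Unit clause (NOT y_31) forces y_31 = false.
Unit clause (y_33) forces y_33 = true.
Unit clause (NOT y_41) forces y_41 = false.
Unit clause (y_43) forces y_43 = true.
But (NOT y_43) is also a unit clause — contradiction.
That branch fails; take y_21 = false instead.
Unit clause (y_23) forces y_23 = true.
Unit clause (NOT y_13) forces y_13 = false.
Unit clause (NOT y_33) forces y_33 = false.
Unit clause (y_31) forces y_31 = true.
Unit clause (NOT y_41) forces y_41 = false.
Unit clause (y_43) forces y_43 = true.
But (NOT y_43) is also a unit clause — contradiction.
Either choice for y_21 ends in contradiction.
That branch fails; take y_12 = false instead.
Unit clause (y_13) forces y_13 = true.
Unit clause (NOT y_23) forces y_23 = false.
Unit clause (NOT y_33) forces y_33 = false.
Unit clause (NOT y_43) forces y_43 = false.
Case y_21 = true:
Unit clause (NOT y_31) forces y_31 = false.
Unit clause (y_32) forces y_32 = true.
Unit clause (NOT y_41) forces y_41 = false.
Unit clause (y_42) forces y_42 = true.
But (NOT y_42) is also a unit clause — contradiction.
That branch fails; take y_21 = false instead.
Unit clause (y_22) forces y_22 = true.
Unit clause (NOT y_32) forces y_32 = false.
Unit clause (y_31) forces y_31 = true.
Unit clause (NOT y_41) forces y_41 = false.
Unit clause (y_42) forces y_42 = true.
But (NOT y_42) is also a unit clause — contradiction.
Either choice for y_21 ends in contradiction.
Either choice for y_12 ends in contradiction.
That branch fails; take y_11 = true instead.
Unit clause (NOT y_21) forces y_21 = false.
Unit clause (NOT y_31) forces y_31 = false.
Unit clause (NOT y_41) forces y_41 = false.
Case y_22 = true:
Unit clause (NOT y_12) forces y_12 = false.
Unit clause (NOT y_32) forces y_32 = false.
Unit clause (y_33) forces y_33 = true.
Unit clause (NOT y_42) forces y_42 = false.
Unit clause (y_43) forces y_43 = true.
But (NOT y_43) is also a unit clause — contradiction.
That branch fails; take y_22 = false instead.
Unit clause (y_23) forces y_23 = true.
Unit clause (NOT y_13) forces y_13 = false.
Unit clause (NOT y_33) forces y_33 = false.
Unit clause (y_32) forces y_32 = true.
Unit clause (NOT y_12) forces y_12 = false.
Unit clause (NOT y_42) forces y_42 = false.
Unit clause (y_43) forces y_43 = true.
But (NOT y_43) is also a unit clause — contradiction.
Either choice for y_22 ends in contradiction.
Either choice for y_11 ends in contradiction.

UNSATISFIABLE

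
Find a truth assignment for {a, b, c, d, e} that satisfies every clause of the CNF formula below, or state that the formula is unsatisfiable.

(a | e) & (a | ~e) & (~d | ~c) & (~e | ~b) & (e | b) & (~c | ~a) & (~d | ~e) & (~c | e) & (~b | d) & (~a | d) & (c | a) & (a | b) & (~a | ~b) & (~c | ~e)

UNSATISFIABLE

Branch on a: set a = 1.
(~c) alone gives c = 0.
(d) alone gives d = 1.
(~e) alone gives e = 0.
(b) alone gives b = 1.
That conflicts with the unit clause (~b).
Backtrack on a: now try a = 0.
(e) alone gives e = 1.
That conflicts with the unit clause (~e).
Neither a = 1 nor a = 0 works.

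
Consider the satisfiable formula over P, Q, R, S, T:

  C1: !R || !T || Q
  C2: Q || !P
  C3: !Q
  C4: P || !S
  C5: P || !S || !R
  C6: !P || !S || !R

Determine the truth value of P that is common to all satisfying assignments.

Suppose P = true.
Unit clause (Q) forces Q = true.
Now (!Q) is unsatisfied and unit — conflict.
So every satisfying assignment has P = False.

False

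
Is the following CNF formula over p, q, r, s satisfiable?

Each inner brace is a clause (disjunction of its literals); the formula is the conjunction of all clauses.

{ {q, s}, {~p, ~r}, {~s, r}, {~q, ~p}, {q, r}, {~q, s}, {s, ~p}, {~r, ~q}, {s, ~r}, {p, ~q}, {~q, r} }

Suppose q = 0.
Unit clause (s) forces s = 1.
Unit clause (r) forces r = 1.
Unit clause (~p) forces p = 0.
Every clause now holds.
A satisfying assignment: p=0, q=0, r=1, s=1.

Yes, satisfiable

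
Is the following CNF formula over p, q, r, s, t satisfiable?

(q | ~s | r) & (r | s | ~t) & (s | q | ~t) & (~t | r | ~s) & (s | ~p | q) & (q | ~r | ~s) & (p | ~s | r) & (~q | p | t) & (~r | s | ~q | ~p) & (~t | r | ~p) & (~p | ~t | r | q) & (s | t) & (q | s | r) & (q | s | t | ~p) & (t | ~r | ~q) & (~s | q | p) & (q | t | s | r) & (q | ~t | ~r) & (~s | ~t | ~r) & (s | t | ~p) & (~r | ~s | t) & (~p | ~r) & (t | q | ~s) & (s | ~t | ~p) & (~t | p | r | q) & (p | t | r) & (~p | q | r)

Suppose s = 0.
Unit clause (t) forces t = 1.
Unit clause (r) forces r = 1.
Unit clause (q) forces q = 1.
Unit clause (~p) forces p = 0.
All clauses are satisfied.
A satisfying assignment: p: 0, q: 1, r: 1, s: 0, t: 1.

Yes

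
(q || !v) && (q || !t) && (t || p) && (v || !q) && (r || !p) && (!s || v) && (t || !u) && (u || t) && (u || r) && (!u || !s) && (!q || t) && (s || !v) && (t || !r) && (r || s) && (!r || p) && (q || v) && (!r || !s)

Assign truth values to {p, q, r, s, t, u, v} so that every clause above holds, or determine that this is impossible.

UNSATISFIABLE

Try q = true.
From the singleton clause (v), v = true.
From the singleton clause (t), t = true.
From the singleton clause (s), s = true.
From the singleton clause (!u), u = false.
From the singleton clause (r), r = true.
That conflicts with the unit clause (!r).
Undo q and try q = false.
From the singleton clause (!v), v = false.
That conflicts with the unit clause (v).
Neither q = true nor q = false works.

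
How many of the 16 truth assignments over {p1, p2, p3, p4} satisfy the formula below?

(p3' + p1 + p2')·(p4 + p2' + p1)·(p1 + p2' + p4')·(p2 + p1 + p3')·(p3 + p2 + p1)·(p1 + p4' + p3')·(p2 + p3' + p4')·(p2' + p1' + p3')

5

There are 2^4 = 16 truth assignments over (p1, p2, p3, p4).
Check each against the 8 clauses (columns in the order p1, p2, p3, p4):
  F F F F  ✗ fails (p3 + p2 + p1)
  F F F T  ✗ fails (p3 + p2 + p1)
  F F T F  ✗ fails (p2 + p1 + p3')
  F F T T  ✗ fails (p2 + p1 + p3')
  F T F F  ✗ fails (p4 + p2' + p1)
  F T F T  ✗ fails (p1 + p2' + p4')
  F T T F  ✗ fails (p3' + p1 + p2')
  F T T T  ✗ fails (p3' + p1 + p2')
  T F F F  ✓ satisfies all
  T F F T  ✓ satisfies all
  T F T F  ✓ satisfies all
  T F T T  ✗ fails (p2 + p3' + p4')
  T T F F  ✓ satisfies all
  T T F T  ✓ satisfies all
  T T T F  ✗ fails (p2' + p1' + p3')
  T T T T  ✗ fails (p2' + p1' + p3')
5 of the 16 rows are models.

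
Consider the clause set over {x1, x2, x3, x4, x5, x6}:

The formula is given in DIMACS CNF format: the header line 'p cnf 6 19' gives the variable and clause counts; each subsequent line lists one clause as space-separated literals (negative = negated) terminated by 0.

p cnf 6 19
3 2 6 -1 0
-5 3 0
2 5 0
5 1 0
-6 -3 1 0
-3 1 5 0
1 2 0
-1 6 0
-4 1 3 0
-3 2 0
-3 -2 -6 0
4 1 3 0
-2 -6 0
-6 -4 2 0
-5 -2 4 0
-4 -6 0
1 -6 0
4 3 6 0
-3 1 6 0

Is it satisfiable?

No

Case x5 = False:
From the singleton clause (x2), x2 = True.
From the singleton clause (x1), x1 = True.
From the singleton clause (x6), x6 = True.
But (¬x6) is also a unit clause — contradiction.
So x5 must be the other value — set x5 = True.
From the singleton clause (x3), x3 = True.
From the singleton clause (x2), x2 = True.
From the singleton clause (¬x6), x6 = False.
From the singleton clause (¬x1), x1 = False.
But (x1) is also a unit clause — contradiction.
Either choice for x5 ends in contradiction.
No assignment satisfies every clause.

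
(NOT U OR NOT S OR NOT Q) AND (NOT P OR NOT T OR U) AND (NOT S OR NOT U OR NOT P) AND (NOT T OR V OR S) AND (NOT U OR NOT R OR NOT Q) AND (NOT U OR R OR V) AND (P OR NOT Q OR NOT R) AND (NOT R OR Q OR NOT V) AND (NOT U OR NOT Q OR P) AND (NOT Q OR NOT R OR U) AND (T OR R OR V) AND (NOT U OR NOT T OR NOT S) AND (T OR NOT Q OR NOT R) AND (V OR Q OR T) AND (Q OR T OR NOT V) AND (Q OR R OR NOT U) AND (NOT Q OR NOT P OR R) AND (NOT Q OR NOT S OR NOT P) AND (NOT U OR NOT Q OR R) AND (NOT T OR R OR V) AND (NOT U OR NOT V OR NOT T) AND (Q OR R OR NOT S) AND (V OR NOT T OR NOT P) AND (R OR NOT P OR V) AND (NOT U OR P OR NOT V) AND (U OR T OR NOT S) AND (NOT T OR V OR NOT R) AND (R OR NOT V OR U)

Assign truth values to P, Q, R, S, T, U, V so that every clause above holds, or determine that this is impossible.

UNSATISFIABLE

Try U = false.
Try P = false.
Try Q = false.
Try R = false.
(NOT S) alone gives S = false.
(NOT V) alone gives V = false.
(NOT T) alone gives T = false.
Now (T) is unsatisfied and unit — conflict.
That branch fails; take R = true instead.
(NOT V) alone gives V = false.
(T) alone gives T = true.
Now (NOT T) is unsatisfied and unit — conflict.
Neither R = true nor R = false works.
That branch fails; take Q = true instead.
(NOT R) alone gives R = false.
(NOT V) alone gives V = false.
(T) alone gives T = true.
Now (NOT T) is unsatisfied and unit — conflict.
Neither Q = true nor Q = false works.
That branch fails; take P = true instead.
(NOT T) alone gives T = false.
(NOT S) alone gives S = false.
Try Q = false.
(V) alone gives V = true.
Now (NOT V) is unsatisfied and unit — conflict.
That branch fails; take Q = true instead.
(NOT R) alone gives R = false.
Now (R) is unsatisfied and unit — conflict.
Neither Q = true nor Q = false works.
Neither P = true nor P = false works.
That branch fails; take U = true instead.
Try S = false.
Try T = false.
Try R = false.
(V) alone gives V = true.
(Q) alone gives Q = true.
Now (NOT Q) is unsatisfied and unit — conflict.
That branch fails; take R = true instead.
(NOT Q) alone gives Q = false.
(NOT V) alone gives V = false.
Now (V) is unsatisfied and unit — conflict.
Neither R = true nor R = false works.
That branch fails; take T = true instead.
(V) alone gives V = true.
Now (NOT V) is unsatisfied and unit — conflict.
Neither T = true nor T = false works.
That branch fails; take S = true instead.
(NOT Q) alone gives Q = false.
(NOT P) alone gives P = false.
(NOT T) alone gives T = false.
(V) alone gives V = true.
Now (NOT V) is unsatisfied and unit — conflict.
Neither S = true nor S = false works.
Neither U = true nor U = false works.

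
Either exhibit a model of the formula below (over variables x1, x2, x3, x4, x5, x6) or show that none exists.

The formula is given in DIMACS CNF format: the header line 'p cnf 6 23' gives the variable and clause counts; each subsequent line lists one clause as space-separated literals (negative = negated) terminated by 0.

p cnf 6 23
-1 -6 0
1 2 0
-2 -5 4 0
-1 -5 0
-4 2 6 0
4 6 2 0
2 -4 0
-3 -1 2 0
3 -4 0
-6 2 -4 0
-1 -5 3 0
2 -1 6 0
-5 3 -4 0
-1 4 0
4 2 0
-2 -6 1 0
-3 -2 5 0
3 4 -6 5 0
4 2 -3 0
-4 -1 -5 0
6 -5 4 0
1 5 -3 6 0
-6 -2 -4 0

Branch on x1: set x1 = False.
The clause (x2) is unit, so x2 = True.
The clause (¬x6) is unit, so x6 = False.
Branch on x5: set x5 = True.
The clause (x4) is unit, so x4 = True.
The clause (x3) is unit, so x3 = True.
This assignment satisfies each clause.

x1=False,  x2=True,  x3=True,  x4=True,  x5=True,  x6=False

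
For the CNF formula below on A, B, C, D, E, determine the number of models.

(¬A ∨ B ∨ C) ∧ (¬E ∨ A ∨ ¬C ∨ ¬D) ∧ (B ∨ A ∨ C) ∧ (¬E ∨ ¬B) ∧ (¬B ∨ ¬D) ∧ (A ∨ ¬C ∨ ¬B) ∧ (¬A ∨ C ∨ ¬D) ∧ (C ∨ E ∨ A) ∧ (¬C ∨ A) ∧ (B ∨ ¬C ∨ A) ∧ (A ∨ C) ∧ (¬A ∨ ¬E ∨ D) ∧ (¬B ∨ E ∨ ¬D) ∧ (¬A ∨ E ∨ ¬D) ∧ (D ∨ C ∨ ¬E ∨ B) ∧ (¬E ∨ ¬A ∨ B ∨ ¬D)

3

There are 2^5 = 32 truth assignments over (A, B, C, D, E).
Split on C. With C = True, the clauses containing C are satisfied and ¬C drops from the rest; 2 of the 2^4 = 16 assignments to the other variables satisfy what remains.
With C = False, by the same count on the reduced clause set, 1 assignment works.
(One model: A=T, B=F, C=T, D=F, E=F.)
Total: 2 + 1 = 3.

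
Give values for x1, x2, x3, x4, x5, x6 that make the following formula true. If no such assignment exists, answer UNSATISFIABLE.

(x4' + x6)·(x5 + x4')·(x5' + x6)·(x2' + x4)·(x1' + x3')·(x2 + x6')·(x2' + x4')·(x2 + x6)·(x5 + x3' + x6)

UNSATISFIABLE

Suppose x4 = 0.
The clause (x2') is unit, so x2 = 0.
The clause (x6') is unit, so x6 = 0.
Now (x6) is unsatisfied and unit — conflict.
That branch fails; take x4 = 1 instead.
The clause (x6) is unit, so x6 = 1.
The clause (x5) is unit, so x5 = 1.
The clause (x2) is unit, so x2 = 1.
Now (x2') is unsatisfied and unit — conflict.
Both values of x4 lead to a conflict.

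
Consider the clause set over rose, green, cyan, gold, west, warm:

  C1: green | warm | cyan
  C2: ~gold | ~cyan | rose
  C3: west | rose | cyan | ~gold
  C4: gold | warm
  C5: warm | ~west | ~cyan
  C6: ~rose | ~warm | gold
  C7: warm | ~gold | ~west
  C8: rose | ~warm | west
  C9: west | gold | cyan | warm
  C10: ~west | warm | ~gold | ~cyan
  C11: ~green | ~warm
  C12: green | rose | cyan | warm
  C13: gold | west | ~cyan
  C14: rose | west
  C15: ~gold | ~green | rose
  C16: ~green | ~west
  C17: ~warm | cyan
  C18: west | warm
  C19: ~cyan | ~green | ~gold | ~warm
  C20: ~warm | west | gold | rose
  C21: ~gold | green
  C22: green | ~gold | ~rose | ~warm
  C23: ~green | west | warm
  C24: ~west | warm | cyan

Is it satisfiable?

Case gold = 0:
(warm) alone gives warm = 1.
(~rose) alone gives rose = 0.
(west) alone gives west = 1.
(~green) alone gives green = 0.
(cyan) alone gives cyan = 1.
All clauses are satisfied.
A satisfying assignment: rose=0; green=0; cyan=1; gold=0; west=1; warm=1.

Yes, satisfiable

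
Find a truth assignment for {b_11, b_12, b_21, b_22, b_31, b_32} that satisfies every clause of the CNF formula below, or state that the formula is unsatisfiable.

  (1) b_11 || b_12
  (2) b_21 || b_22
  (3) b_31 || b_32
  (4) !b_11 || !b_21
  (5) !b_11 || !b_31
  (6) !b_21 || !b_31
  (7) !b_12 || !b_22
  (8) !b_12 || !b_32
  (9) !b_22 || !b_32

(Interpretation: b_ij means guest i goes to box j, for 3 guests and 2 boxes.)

UNSATISFIABLE

Case b_11 = true:
From the singleton clause (!b_21), b_21 = false.
From the singleton clause (b_22), b_22 = true.
From the singleton clause (!b_31), b_31 = false.
From the singleton clause (b_32), b_32 = true.
Now (!b_32) is unsatisfied and unit — conflict.
Undo b_11 and try b_11 = false.
From the singleton clause (b_12), b_12 = true.
From the singleton clause (!b_22), b_22 = false.
From the singleton clause (b_21), b_21 = true.
From the singleton clause (!b_31), b_31 = false.
From the singleton clause (b_32), b_32 = true.
Now (!b_32) is unsatisfied and unit — conflict.
Neither b_11 = true nor b_11 = false works.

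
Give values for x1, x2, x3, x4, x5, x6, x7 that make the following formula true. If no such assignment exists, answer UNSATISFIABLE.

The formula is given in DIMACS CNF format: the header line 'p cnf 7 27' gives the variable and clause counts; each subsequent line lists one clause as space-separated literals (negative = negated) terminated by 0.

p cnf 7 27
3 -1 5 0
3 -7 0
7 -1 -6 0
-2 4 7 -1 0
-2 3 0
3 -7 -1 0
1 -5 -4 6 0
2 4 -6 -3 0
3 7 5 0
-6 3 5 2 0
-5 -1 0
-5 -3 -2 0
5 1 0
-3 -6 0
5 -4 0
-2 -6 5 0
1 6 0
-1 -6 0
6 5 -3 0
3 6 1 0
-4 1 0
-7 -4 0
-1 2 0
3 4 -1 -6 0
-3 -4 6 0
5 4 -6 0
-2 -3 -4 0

x1=False; x2=False; x3=False; x4=False; x5=True; x6=True; x7=False

Suppose x3 = False.
From the singleton clause (¬x7), x7 = False.
From the singleton clause (¬x2), x2 = False.
From the singleton clause (x5), x5 = True.
From the singleton clause (¬x1), x1 = False.
From the singleton clause (x6), x6 = True.
From the singleton clause (¬x4), x4 = False.
Every clause now holds.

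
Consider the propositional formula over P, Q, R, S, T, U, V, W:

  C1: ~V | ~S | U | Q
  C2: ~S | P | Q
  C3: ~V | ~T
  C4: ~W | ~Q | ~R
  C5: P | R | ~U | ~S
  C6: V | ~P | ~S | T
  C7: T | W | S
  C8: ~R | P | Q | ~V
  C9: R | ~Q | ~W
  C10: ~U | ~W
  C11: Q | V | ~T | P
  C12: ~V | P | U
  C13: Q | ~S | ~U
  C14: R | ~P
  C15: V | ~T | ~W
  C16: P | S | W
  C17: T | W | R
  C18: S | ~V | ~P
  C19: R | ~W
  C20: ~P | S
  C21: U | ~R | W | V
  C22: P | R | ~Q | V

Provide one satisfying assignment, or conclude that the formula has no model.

Branch on V: set V = 1.
The clause (~T) is unit, so T = 0.
Branch on W: set W = 0.
The clause (S) is unit, so S = 1.
The clause (R) is unit, so R = 1.
Branch on U: set U = 1.
The clause (Q) is unit, so Q = 1.
Every clause is now satisfied; P is unconstrained.

P ↦ 0; Q ↦ 1; R ↦ 1; S ↦ 1; T ↦ 0; U ↦ 1; V ↦ 1; W ↦ 0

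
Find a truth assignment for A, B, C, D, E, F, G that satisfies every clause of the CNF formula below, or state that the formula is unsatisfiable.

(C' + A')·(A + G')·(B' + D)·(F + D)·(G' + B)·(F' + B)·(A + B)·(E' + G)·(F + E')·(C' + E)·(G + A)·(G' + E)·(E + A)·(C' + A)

Suppose C = 0.
Suppose A = 1.
Suppose B = 1.
The clause (D) is unit, so D = 1.
Suppose E = 0.
The clause (G') is unit, so G = 0.
No clause remains; F is free.

A: 1; B: 1; C: 0; D: 1; E: 0; F: 0; G: 0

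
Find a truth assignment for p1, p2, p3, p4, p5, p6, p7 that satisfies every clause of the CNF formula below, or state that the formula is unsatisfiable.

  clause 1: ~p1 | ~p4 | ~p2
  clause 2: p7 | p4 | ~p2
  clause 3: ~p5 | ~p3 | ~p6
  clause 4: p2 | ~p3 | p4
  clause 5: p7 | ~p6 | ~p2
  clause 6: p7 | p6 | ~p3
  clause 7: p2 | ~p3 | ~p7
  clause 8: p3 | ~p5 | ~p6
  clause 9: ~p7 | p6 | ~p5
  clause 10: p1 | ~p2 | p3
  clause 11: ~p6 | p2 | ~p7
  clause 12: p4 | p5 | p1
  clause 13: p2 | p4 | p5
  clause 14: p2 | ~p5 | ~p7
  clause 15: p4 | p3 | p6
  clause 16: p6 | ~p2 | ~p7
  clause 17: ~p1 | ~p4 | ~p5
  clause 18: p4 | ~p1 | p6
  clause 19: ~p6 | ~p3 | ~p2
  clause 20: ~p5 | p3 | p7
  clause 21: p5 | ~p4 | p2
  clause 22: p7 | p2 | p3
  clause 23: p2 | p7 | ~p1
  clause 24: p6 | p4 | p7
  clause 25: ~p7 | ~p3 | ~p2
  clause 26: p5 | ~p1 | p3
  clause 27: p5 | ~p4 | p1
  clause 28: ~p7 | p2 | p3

UNSATISFIABLE

Case p1 = 0:
Case p2 = 0:
Case p3 = 0:
(p7) alone gives p7 = 1.
But (~p7) is also a unit clause — contradiction.
Undo p3 and try p3 = 1.
(p4) alone gives p4 = 1.
(~p7) alone gives p7 = 0.
(p6) alone gives p6 = 1.
(~p5) alone gives p5 = 0.
But (p5) is also a unit clause — contradiction.
Neither p3 = 1 nor p3 = 0 works.
Undo p2 and try p2 = 1.
(p3) alone gives p3 = 1.
(~p6) alone gives p6 = 0.
(p7) alone gives p7 = 1.
But (~p7) is also a unit clause — contradiction.
Neither p2 = 1 nor p2 = 0 works.
Undo p1 and try p1 = 1.
Case p4 = 0:
(p6) alone gives p6 = 1.
Case p7 = 1:
(p2) alone gives p2 = 1.
(~p3) alone gives p3 = 0.
(~p5) alone gives p5 = 0.
But (p5) is also a unit clause — contradiction.
Undo p7 and try p7 = 0.
(~p2) alone gives p2 = 0.
But (p2) is also a unit clause — contradiction.
Neither p7 = 1 nor p7 = 0 works.
Undo p4 and try p4 = 1.
(~p2) alone gives p2 = 0.
(~p5) alone gives p5 = 0.
But (p5) is also a unit clause — contradiction.
Neither p4 = 1 nor p4 = 0 works.
Neither p1 = 1 nor p1 = 0 works.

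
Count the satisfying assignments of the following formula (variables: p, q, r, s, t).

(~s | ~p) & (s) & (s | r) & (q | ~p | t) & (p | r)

There are 2^5 = 32 truth assignments over (p, q, r, s, t).
Split on s. With s = 1, the clauses containing s are satisfied and ~s drops from the rest; 4 of the 2^4 = 16 assignments to the other variables satisfy what remains.
With s = 0, by the same count on the reduced clause set, 0 assignments work.
Total: 4 + 0 = 4.

4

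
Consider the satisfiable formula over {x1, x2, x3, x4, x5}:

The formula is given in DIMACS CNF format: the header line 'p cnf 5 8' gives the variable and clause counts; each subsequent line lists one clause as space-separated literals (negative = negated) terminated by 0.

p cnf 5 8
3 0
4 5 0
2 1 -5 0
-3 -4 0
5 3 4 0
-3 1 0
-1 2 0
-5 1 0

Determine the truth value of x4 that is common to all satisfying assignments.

Suppose x4 = True.
(x3) alone gives x3 = True.
Now (¬x3) is unsatisfied and unit — conflict.
So every satisfying assignment has x4 = False.

False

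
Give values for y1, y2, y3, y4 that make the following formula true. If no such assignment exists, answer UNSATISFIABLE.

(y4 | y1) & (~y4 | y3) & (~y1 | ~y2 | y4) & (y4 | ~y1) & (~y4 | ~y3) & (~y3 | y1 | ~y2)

Suppose y4 = 1.
Unit clause (y3) forces y3 = 1.
But (~y3) is also a unit clause — contradiction.
Undo y4 and try y4 = 0.
Unit clause (y1) forces y1 = 1.
But (~y1) is also a unit clause — contradiction.
Both values of y4 lead to a conflict.

UNSATISFIABLE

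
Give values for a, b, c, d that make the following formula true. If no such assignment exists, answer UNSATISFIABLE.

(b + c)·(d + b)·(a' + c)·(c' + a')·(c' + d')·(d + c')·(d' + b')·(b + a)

a=0, b=1, c=0, d=0

Try b = 1.
(d') alone gives d = 0.
(c') alone gives c = 0.
(a') alone gives a = 0.
This assignment satisfies each clause.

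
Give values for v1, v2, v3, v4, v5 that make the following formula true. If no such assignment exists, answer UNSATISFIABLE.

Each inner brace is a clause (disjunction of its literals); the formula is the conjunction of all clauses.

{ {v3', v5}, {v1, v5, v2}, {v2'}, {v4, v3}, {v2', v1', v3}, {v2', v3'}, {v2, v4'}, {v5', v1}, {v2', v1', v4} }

(v2') alone gives v2 = 0.
(v4') alone gives v4 = 0.
(v3) alone gives v3 = 1.
(v5) alone gives v5 = 1.
(v1) alone gives v1 = 1.
All clauses are satisfied.

v1 ↦ 1; v2 ↦ 0; v3 ↦ 1; v4 ↦ 0; v5 ↦ 1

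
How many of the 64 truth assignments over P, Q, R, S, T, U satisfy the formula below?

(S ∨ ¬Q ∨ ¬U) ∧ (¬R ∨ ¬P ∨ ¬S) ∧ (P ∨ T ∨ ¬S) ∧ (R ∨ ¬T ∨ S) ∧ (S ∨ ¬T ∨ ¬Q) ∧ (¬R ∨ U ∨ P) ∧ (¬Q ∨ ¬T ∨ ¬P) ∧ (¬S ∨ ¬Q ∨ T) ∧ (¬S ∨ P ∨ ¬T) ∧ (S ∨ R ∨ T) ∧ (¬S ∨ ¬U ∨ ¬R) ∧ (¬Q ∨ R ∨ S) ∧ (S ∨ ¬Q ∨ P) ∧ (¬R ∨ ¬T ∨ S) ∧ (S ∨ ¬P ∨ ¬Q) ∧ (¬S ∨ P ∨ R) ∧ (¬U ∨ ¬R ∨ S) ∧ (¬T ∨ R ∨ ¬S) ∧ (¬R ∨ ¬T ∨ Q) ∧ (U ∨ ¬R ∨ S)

2

There are 2^6 = 64 truth assignments over (P, Q, R, S, T, U).
Split on S. With S = True, the clauses containing S are satisfied and ¬S drops from the rest; 2 of the 2^5 = 32 assignments to the other variables satisfy what remains.
With S = False, by the same count on the reduced clause set, 0 assignments work.
(One model: P=T, Q=F, R=F, S=T, T=F, U=F.)
Total: 2 + 0 = 2.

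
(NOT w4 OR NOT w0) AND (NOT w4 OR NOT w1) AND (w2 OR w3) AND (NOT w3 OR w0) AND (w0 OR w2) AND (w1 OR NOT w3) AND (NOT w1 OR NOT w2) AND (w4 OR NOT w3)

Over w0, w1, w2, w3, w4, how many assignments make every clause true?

3

There are 2^5 = 32 truth assignments over (w0, w1, w2, w3, w4).
Split on w4. With w4 = true, the clauses containing w4 are satisfied and NOT w4 drops from the rest; 1 of the 2^4 = 16 assignments to the other variables satisfy what remains.
With w4 = false, by the same count on the reduced clause set, 2 assignments work.
(One model: w0=F, w1=F, w2=T, w3=F, w4=F.)
Total: 1 + 2 = 3.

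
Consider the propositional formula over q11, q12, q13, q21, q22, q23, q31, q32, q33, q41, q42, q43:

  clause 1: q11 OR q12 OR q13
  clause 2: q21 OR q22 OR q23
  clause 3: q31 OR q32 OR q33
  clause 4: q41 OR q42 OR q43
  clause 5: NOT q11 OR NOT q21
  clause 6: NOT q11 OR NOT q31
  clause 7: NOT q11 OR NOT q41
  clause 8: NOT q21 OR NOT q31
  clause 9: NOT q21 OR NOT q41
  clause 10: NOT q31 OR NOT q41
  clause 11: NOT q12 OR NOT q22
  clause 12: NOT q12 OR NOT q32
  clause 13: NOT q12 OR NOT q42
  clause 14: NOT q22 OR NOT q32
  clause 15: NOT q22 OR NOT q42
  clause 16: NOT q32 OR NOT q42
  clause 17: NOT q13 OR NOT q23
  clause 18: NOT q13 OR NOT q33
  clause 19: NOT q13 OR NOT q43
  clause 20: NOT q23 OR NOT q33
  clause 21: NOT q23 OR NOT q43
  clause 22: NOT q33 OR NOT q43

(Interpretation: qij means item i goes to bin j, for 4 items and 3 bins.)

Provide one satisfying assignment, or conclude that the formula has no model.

Case q11 = false:
Case q12 = true:
From the singleton clause (NOT q22), q22 = false.
From the singleton clause (NOT q32), q32 = false.
From the singleton clause (NOT q42), q42 = false.
Case q21 = true:
From the singleton clause (NOT q31), q31 = false.
From the singleton clause (q33), q33 = true.
From the singleton clause (NOT q41), q41 = false.
From the singleton clause (q43), q43 = true.
That conflicts with the unit clause (NOT q43).
So q21 must be the other value — set q21 = false.
From the singleton clause (q23), q23 = true.
From the singleton clause (NOT q13), q13 = false.
From the singleton clause (NOT q33), q33 = false.
From the singleton clause (q31), q31 = true.
From the singleton clause (NOT q41), q41 = false.
From the singleton clause (q43), q43 = true.
That conflicts with the unit clause (NOT q43).
Neither q21 = true nor q21 = false works.
So q12 must be the other value — set q12 = false.
From the singleton clause (q13), q13 = true.
From the singleton clause (NOT q23), q23 = false.
From the singleton clause (NOT q33), q33 = false.
From the singleton clause (NOT q43), q43 = false.
Case q21 = true:
From the singleton clause (NOT q31), q31 = false.
From the singleton clause (q32), q32 = true.
From the singleton clause (NOT q41), q41 = false.
From the singleton clause (q42), q42 = true.
That conflicts with the unit clause (NOT q42).
So q21 must be the other value — set q21 = false.
From the singleton clause (q22), q22 = true.
From the singleton clause (NOT q32), q32 = false.
From the singleton clause (q31), q31 = true.
From the singleton clause (NOT q41), q41 = false.
From the singleton clause (q42), q42 = true.
That conflicts with the unit clause (NOT q42).
Neither q21 = true nor q21 = false works.
Neither q12 = true nor q12 = false works.
So q11 must be the other value — set q11 = true.
From the singleton clause (NOT q21), q21 = false.
From the singleton clause (NOT q31), q31 = false.
From the singleton clause (NOT q41), q41 = false.
Case q22 = true:
From the singleton clause (NOT q12), q12 = false.
From the singleton clause (NOT q32), q32 = false.
From the singleton clause (q33), q33 = true.
From the singleton clause (NOT q42), q42 = false.
From the singleton clause (q43), q43 = true.
That conflicts with the unit clause (NOT q43).
So q22 must be the other value — set q22 = false.
From the singleton clause (q23), q23 = true.
From the singleton clause (NOT q13), q13 = false.
From the singleton clause (NOT q33), q33 = false.
From the singleton clause (q32), q32 = true.
From the singleton clause (NOT q12), q12 = false.
From the singleton clause (NOT q42), q42 = false.
From the singleton clause (q43), q43 = true.
That conflicts with the unit clause (NOT q43).
Neither q22 = true nor q22 = false works.
Neither q11 = true nor q11 = false works.

UNSATISFIABLE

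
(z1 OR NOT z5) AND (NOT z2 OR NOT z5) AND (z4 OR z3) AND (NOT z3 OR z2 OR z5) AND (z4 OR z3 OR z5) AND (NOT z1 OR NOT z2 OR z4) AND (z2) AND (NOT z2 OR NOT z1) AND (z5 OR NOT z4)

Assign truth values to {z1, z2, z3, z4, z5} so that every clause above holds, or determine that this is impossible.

z1 ↦ false; z2 ↦ true; z3 ↦ true; z4 ↦ false; z5 ↦ false

(z2) alone gives z2 = true.
(NOT z5) alone gives z5 = false.
(NOT z1) alone gives z1 = false.
(NOT z4) alone gives z4 = false.
(z3) alone gives z3 = true.
This assignment satisfies each clause.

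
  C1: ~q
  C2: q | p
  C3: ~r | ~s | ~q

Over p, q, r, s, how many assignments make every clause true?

4

There are 2^4 = 16 truth assignments over (p, q, r, s).
Check each against the 3 clauses (columns in the order p, q, r, s):
  F F F F  ✗ fails (q | p)
  F F F T  ✗ fails (q | p)
  F F T F  ✗ fails (q | p)
  F F T T  ✗ fails (q | p)
  F T F F  ✗ fails (~q)
  F T F T  ✗ fails (~q)
  F T T F  ✗ fails (~q)
  F T T T  ✗ fails (~q)
  T F F F  ✓ satisfies all
  T F F T  ✓ satisfies all
  T F T F  ✓ satisfies all
  T F T T  ✓ satisfies all
  T T F F  ✗ fails (~q)
  T T F T  ✗ fails (~q)
  T T T F  ✗ fails (~q)
  T T T T  ✗ fails (~q)
4 of the 16 rows are models.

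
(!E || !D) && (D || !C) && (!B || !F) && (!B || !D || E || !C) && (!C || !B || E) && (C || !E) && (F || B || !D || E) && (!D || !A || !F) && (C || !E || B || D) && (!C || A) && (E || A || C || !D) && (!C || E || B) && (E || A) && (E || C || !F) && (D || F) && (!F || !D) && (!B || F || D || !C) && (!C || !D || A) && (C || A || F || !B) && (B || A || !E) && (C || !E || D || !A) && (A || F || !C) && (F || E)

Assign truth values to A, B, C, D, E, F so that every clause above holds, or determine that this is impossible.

Suppose E = false.
(A) alone gives A = true.
(F) alone gives F = true.
(!B) alone gives B = false.
(!D) alone gives D = false.
(!C) alone gives C = false.
Now (C) is unsatisfied and unit — conflict.
Backtrack on E: now try E = true.
(!D) alone gives D = false.
(!C) alone gives C = false.
Now (C) is unsatisfied and unit — conflict.
Neither E = true nor E = false works.

UNSATISFIABLE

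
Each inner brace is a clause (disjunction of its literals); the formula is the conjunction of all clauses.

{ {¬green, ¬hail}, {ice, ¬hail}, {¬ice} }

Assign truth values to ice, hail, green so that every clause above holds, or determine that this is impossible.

(¬ice) alone gives ice = False.
(¬hail) alone gives hail = False.
Every clause is now satisfied; green is unconstrained.

ice ↦ False; hail ↦ False; green ↦ True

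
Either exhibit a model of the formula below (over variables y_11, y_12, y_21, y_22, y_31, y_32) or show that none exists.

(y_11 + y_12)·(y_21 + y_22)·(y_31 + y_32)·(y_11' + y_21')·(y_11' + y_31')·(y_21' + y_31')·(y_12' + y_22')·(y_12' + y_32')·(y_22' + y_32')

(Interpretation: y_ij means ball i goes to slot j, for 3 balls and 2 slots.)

Suppose y_11 = 1.
From the singleton clause (y_21'), y_21 = 0.
From the singleton clause (y_22), y_22 = 1.
From the singleton clause (y_31'), y_31 = 0.
From the singleton clause (y_32), y_32 = 1.
But (y_32') is also a unit clause — contradiction.
Backtrack on y_11: now try y_11 = 0.
From the singleton clause (y_12), y_12 = 1.
From the singleton clause (y_22'), y_22 = 0.
From the singleton clause (y_21), y_21 = 1.
From the singleton clause (y_31'), y_31 = 0.
From the singleton clause (y_32), y_32 = 1.
But (y_32') is also a unit clause — contradiction.
Either choice for y_11 ends in contradiction.

UNSATISFIABLE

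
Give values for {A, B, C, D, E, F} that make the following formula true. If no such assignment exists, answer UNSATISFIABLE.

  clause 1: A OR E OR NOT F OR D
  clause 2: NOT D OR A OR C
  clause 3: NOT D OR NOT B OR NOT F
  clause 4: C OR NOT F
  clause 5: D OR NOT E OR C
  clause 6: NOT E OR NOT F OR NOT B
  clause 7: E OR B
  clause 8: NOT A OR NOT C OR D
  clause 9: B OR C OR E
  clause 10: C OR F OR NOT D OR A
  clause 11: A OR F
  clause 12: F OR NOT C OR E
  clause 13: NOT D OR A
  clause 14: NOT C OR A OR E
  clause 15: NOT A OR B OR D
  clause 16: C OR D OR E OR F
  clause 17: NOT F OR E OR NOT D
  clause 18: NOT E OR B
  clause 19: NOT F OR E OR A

A=true,  B=true,  C=false,  D=true,  E=false,  F=false

Case C = false:
(NOT F) alone gives F = false.
(A) alone gives A = true.
Case D = true:
Case E = false:
(B) alone gives B = true.
This assignment satisfies each clause.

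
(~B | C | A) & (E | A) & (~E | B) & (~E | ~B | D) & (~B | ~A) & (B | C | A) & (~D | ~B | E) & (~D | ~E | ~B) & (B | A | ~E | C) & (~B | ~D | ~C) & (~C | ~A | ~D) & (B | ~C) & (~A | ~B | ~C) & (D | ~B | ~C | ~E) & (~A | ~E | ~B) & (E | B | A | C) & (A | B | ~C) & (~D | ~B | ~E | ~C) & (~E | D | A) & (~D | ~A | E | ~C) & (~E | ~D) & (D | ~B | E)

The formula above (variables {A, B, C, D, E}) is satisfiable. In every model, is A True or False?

True

Suppose A = 0.
The clause (E) is unit, so E = 1.
The clause (B) is unit, so B = 1.
The clause (C) is unit, so C = 1.
The clause (D) is unit, so D = 1.
That conflicts with the unit clause (~D).
So every satisfying assignment has A = True.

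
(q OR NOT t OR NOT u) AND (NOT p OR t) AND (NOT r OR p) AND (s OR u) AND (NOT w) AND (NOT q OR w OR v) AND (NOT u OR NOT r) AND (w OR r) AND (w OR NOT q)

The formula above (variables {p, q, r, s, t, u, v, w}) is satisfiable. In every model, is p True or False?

Suppose p = false.
(NOT r) alone gives r = false.
(NOT w) alone gives w = false.
That conflicts with the unit clause (w).
So every satisfying assignment has p = True.

True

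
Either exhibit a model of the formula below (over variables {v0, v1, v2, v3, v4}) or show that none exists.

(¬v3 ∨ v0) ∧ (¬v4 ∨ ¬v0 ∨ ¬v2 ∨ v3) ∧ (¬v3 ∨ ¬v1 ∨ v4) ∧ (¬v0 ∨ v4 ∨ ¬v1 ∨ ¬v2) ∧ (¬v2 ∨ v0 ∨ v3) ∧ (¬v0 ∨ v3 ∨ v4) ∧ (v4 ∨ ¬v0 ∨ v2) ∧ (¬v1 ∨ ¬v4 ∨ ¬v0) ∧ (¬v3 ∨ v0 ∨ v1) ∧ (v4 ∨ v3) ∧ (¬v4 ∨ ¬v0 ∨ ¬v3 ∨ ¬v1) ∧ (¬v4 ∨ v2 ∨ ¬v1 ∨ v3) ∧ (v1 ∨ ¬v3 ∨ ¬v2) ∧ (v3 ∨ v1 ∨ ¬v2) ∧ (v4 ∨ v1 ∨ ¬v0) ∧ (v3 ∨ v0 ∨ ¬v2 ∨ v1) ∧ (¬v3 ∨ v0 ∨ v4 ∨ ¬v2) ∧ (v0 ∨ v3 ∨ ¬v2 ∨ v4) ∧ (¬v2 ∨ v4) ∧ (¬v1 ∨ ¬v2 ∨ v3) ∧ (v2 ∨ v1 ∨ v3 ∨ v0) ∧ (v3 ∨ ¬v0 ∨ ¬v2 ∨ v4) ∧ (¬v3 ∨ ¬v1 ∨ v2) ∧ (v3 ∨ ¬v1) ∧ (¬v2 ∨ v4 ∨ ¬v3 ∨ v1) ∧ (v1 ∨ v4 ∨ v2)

Branch on v3: set v3 = False.
The clause (v4) is unit, so v4 = True.
The clause (¬v1) is unit, so v1 = False.
The clause (¬v2) is unit, so v2 = False.
The clause (v0) is unit, so v0 = True.
All clauses are satisfied.

v0=True,  v1=False,  v2=False,  v3=False,  v4=True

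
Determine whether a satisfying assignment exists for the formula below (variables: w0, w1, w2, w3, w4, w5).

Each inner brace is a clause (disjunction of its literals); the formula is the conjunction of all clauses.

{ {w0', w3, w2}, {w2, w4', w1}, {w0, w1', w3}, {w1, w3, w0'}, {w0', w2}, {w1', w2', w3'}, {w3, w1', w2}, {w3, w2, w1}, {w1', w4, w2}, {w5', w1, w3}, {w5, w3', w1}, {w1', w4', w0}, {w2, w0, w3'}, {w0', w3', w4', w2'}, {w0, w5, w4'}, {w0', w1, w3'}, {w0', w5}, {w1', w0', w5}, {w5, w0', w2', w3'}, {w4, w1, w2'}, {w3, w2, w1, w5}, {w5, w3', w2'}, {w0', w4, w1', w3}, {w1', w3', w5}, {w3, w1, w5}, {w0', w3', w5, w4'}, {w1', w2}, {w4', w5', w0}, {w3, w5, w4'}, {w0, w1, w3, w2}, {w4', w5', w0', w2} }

Yes, satisfiable

Suppose w0 = 1.
From the singleton clause (w2), w2 = 1.
From the singleton clause (w5), w5 = 1.
Suppose w1 = 1.
From the singleton clause (w3'), w3 = 0.
From the singleton clause (w4), w4 = 1.
This assignment satisfies each clause.
A satisfying assignment: w0=1; w1=1; w2=1; w3=0; w4=1; w5=1.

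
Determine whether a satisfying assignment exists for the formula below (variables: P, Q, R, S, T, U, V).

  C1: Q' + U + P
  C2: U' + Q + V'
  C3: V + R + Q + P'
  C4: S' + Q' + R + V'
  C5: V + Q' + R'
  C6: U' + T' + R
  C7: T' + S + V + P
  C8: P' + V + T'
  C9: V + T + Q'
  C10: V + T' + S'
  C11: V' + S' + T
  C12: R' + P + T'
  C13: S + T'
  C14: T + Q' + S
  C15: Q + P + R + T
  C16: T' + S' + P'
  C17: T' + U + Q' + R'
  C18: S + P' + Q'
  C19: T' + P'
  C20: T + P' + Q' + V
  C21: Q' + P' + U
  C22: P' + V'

Satisfiable

Suppose S = 1.
Suppose V = 0.
Unit clause (T') forces T = 0.
Unit clause (Q') forces Q = 0.
Suppose R = 1.
No clause remains; P, U are free.
A satisfying assignment: P: 1,  Q: 0,  R: 1,  S: 1,  T: 0,  U: 1,  V: 0.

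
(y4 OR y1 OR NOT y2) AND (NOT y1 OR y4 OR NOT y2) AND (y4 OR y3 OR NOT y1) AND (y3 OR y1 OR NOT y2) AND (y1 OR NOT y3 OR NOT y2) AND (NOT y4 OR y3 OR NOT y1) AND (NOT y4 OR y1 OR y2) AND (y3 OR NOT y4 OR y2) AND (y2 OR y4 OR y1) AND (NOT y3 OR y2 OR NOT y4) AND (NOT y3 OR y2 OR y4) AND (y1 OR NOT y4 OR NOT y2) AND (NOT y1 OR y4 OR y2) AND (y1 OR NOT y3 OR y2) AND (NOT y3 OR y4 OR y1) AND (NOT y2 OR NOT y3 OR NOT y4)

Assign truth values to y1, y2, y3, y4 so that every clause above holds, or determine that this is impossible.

Branch on y4: set y4 = true.
Branch on y3: set y3 = true.
The clause (y2) is unit, so y2 = true.
Now (NOT y2) is unsatisfied and unit — conflict.
So y3 must be the other value — set y3 = false.
The clause (NOT y1) is unit, so y1 = false.
The clause (NOT y2) is unit, so y2 = false.
Now (y2) is unsatisfied and unit — conflict.
Neither y3 = true nor y3 = false works.
So y4 must be the other value — set y4 = false.
Branch on y1: set y1 = true.
The clause (NOT y2) is unit, so y2 = false.
Now (y2) is unsatisfied and unit — conflict.
So y1 must be the other value — set y1 = false.
The clause (NOT y2) is unit, so y2 = false.
Now (y2) is unsatisfied and unit — conflict.
Neither y1 = true nor y1 = false works.
Neither y4 = true nor y4 = false works.

UNSATISFIABLE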